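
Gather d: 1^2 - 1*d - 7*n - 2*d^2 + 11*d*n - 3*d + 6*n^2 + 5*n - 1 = -2*d^2 + d*(11*n - 4) + 6*n^2 - 2*n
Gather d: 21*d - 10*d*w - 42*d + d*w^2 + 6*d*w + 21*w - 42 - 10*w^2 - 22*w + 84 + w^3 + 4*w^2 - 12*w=d*(w^2 - 4*w - 21) + w^3 - 6*w^2 - 13*w + 42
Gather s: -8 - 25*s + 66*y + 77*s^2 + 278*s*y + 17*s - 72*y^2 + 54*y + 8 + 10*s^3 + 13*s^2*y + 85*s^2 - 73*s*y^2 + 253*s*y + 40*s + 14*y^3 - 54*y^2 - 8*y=10*s^3 + s^2*(13*y + 162) + s*(-73*y^2 + 531*y + 32) + 14*y^3 - 126*y^2 + 112*y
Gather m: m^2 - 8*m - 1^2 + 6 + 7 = m^2 - 8*m + 12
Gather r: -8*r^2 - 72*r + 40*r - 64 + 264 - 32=-8*r^2 - 32*r + 168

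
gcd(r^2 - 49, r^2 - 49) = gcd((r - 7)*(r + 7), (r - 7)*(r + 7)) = r^2 - 49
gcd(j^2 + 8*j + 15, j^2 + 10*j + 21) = j + 3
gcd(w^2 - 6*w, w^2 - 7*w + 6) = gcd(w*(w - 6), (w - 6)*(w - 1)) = w - 6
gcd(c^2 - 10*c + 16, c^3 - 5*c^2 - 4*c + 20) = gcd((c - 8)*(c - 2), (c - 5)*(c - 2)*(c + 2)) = c - 2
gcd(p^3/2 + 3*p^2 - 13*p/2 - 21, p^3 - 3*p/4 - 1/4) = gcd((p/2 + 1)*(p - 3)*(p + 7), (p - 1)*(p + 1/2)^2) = 1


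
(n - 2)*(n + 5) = n^2 + 3*n - 10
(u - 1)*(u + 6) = u^2 + 5*u - 6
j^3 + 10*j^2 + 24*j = j*(j + 4)*(j + 6)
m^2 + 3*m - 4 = (m - 1)*(m + 4)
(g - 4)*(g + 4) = g^2 - 16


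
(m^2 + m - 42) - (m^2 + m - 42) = 0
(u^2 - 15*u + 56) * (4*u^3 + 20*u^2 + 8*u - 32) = 4*u^5 - 40*u^4 - 68*u^3 + 968*u^2 + 928*u - 1792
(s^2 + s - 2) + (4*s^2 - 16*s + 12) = 5*s^2 - 15*s + 10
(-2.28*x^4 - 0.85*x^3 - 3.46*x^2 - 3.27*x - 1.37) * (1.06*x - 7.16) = -2.4168*x^5 + 15.4238*x^4 + 2.4184*x^3 + 21.3074*x^2 + 21.961*x + 9.8092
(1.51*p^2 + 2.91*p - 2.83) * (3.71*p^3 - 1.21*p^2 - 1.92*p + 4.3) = 5.6021*p^5 + 8.969*p^4 - 16.9196*p^3 + 4.3301*p^2 + 17.9466*p - 12.169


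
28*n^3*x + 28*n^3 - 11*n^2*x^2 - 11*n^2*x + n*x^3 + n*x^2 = (-7*n + x)*(-4*n + x)*(n*x + n)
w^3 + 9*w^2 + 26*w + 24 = (w + 2)*(w + 3)*(w + 4)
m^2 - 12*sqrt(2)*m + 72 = (m - 6*sqrt(2))^2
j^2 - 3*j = j*(j - 3)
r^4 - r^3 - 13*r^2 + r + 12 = (r - 4)*(r - 1)*(r + 1)*(r + 3)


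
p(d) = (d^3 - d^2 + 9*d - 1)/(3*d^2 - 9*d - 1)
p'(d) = (9 - 6*d)*(d^3 - d^2 + 9*d - 1)/(3*d^2 - 9*d - 1)^2 + (3*d^2 - 2*d + 9)/(3*d^2 - 9*d - 1)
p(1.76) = -2.28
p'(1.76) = -2.43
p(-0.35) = -1.71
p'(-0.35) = -3.56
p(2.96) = -31.59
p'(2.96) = -225.88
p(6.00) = 4.40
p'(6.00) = -0.26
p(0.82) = -0.98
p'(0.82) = -0.84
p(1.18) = -1.33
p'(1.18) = -1.11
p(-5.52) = -1.78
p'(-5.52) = 0.26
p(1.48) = -1.73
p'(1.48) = -1.60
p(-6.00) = -1.91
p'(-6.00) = 0.27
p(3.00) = -44.00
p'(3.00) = -426.00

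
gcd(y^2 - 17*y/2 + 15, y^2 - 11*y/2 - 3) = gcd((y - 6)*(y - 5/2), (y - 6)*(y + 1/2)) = y - 6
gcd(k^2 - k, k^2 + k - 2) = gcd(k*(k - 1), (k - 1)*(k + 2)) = k - 1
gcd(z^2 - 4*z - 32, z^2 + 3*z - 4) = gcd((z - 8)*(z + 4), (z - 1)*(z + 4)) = z + 4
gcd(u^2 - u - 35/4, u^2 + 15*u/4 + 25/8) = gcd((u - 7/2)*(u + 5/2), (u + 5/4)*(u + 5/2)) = u + 5/2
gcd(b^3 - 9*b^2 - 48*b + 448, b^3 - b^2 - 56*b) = b^2 - b - 56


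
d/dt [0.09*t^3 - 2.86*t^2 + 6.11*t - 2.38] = 0.27*t^2 - 5.72*t + 6.11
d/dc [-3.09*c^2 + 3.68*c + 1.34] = 3.68 - 6.18*c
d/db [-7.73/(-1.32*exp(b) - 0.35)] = -10.2036*exp(b)/(1.32*exp(b) + 0.35)^2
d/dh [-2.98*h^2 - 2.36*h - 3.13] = -5.96*h - 2.36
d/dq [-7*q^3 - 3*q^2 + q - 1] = -21*q^2 - 6*q + 1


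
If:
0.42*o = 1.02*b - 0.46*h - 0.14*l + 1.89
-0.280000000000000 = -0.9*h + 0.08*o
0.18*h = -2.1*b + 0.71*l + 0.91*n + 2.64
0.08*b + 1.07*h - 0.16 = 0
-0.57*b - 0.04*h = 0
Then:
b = -0.01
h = 0.15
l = 18.36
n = -17.22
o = -1.81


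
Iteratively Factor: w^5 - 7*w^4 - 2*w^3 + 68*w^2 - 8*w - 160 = (w - 2)*(w^4 - 5*w^3 - 12*w^2 + 44*w + 80) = (w - 2)*(w + 2)*(w^3 - 7*w^2 + 2*w + 40) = (w - 5)*(w - 2)*(w + 2)*(w^2 - 2*w - 8) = (w - 5)*(w - 4)*(w - 2)*(w + 2)*(w + 2)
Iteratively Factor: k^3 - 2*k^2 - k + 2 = (k + 1)*(k^2 - 3*k + 2) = (k - 1)*(k + 1)*(k - 2)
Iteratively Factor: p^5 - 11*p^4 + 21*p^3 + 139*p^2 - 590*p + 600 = (p - 5)*(p^4 - 6*p^3 - 9*p^2 + 94*p - 120) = (p - 5)*(p - 3)*(p^3 - 3*p^2 - 18*p + 40) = (p - 5)^2*(p - 3)*(p^2 + 2*p - 8) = (p - 5)^2*(p - 3)*(p - 2)*(p + 4)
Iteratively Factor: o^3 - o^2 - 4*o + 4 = (o - 1)*(o^2 - 4) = (o - 2)*(o - 1)*(o + 2)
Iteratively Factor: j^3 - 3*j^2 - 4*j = (j - 4)*(j^2 + j) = j*(j - 4)*(j + 1)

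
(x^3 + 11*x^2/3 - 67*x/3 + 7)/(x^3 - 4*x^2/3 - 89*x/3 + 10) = (x^2 + 4*x - 21)/(x^2 - x - 30)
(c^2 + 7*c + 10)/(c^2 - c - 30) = (c + 2)/(c - 6)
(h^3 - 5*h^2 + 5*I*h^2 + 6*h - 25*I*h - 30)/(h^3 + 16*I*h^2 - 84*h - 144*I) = (h^2 - h*(5 + I) + 5*I)/(h^2 + 10*I*h - 24)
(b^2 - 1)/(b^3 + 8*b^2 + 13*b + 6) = (b - 1)/(b^2 + 7*b + 6)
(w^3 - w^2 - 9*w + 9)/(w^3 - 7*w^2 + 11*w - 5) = (w^2 - 9)/(w^2 - 6*w + 5)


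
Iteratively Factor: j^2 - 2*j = (j)*(j - 2)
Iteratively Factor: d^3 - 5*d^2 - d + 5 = (d - 1)*(d^2 - 4*d - 5) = (d - 5)*(d - 1)*(d + 1)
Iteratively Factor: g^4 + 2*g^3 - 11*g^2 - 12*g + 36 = (g - 2)*(g^3 + 4*g^2 - 3*g - 18) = (g - 2)^2*(g^2 + 6*g + 9) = (g - 2)^2*(g + 3)*(g + 3)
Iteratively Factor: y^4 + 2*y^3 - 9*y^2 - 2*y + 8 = (y - 1)*(y^3 + 3*y^2 - 6*y - 8) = (y - 1)*(y + 1)*(y^2 + 2*y - 8) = (y - 2)*(y - 1)*(y + 1)*(y + 4)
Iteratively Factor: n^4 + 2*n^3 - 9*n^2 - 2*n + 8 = (n + 1)*(n^3 + n^2 - 10*n + 8) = (n - 2)*(n + 1)*(n^2 + 3*n - 4) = (n - 2)*(n + 1)*(n + 4)*(n - 1)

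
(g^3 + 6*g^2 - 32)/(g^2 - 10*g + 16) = (g^2 + 8*g + 16)/(g - 8)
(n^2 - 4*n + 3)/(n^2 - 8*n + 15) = (n - 1)/(n - 5)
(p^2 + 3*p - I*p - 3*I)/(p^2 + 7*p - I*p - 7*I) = (p + 3)/(p + 7)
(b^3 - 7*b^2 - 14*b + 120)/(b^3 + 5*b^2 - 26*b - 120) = (b - 6)/(b + 6)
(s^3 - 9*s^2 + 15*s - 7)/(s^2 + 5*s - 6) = (s^2 - 8*s + 7)/(s + 6)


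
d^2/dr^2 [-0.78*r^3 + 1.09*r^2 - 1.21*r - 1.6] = 2.18 - 4.68*r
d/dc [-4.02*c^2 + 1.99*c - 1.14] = 1.99 - 8.04*c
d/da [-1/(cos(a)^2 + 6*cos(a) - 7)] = -2*(cos(a) + 3)*sin(a)/(cos(a)^2 + 6*cos(a) - 7)^2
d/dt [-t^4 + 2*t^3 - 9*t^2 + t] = -4*t^3 + 6*t^2 - 18*t + 1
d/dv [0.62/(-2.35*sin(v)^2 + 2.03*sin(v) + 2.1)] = (2.914*sin(v) - 1.2586)*cos(v)/(-2.35*sin(v)^2 + 2.03*sin(v) + 2.1)^2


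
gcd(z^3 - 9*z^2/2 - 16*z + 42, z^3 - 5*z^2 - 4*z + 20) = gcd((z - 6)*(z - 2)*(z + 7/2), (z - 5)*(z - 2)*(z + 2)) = z - 2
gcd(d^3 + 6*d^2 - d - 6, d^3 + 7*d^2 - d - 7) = d^2 - 1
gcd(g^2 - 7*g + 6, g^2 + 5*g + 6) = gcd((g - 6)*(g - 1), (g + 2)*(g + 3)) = 1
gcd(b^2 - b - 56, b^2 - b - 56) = b^2 - b - 56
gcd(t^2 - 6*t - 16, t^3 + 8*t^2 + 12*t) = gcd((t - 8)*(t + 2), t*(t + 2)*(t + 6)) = t + 2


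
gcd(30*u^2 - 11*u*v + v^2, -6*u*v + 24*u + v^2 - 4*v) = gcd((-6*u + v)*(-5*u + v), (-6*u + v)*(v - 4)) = 6*u - v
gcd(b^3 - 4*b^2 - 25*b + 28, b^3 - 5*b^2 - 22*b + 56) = b^2 - 3*b - 28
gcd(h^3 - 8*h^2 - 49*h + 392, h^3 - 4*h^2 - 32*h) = h - 8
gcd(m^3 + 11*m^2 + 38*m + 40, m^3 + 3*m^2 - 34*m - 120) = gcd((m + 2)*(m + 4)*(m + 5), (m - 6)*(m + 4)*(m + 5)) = m^2 + 9*m + 20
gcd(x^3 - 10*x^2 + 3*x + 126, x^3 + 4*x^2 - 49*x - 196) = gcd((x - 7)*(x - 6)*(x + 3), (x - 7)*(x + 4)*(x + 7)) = x - 7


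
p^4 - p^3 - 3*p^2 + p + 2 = (p - 2)*(p - 1)*(p + 1)^2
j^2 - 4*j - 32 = (j - 8)*(j + 4)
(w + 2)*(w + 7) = w^2 + 9*w + 14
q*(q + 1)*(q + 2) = q^3 + 3*q^2 + 2*q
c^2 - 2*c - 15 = (c - 5)*(c + 3)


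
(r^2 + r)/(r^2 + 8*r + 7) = r/(r + 7)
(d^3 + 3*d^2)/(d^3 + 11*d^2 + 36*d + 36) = d^2/(d^2 + 8*d + 12)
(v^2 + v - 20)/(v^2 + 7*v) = (v^2 + v - 20)/(v*(v + 7))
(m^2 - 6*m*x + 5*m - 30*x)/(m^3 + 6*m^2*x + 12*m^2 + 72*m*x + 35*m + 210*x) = (m - 6*x)/(m^2 + 6*m*x + 7*m + 42*x)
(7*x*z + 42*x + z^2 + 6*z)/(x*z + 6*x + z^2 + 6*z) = (7*x + z)/(x + z)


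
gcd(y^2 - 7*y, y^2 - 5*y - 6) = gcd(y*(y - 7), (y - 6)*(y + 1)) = 1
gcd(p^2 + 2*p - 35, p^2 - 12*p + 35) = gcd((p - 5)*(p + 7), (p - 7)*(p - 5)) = p - 5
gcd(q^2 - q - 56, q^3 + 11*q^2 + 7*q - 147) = q + 7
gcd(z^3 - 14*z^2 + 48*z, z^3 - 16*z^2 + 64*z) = z^2 - 8*z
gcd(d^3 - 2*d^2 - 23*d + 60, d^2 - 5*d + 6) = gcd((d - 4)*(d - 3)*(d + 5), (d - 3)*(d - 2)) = d - 3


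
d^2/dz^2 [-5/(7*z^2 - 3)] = 210*(-7*z^2 - 1)/(7*z^2 - 3)^3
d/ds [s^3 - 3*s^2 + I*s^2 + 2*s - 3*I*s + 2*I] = 3*s^2 + 2*s*(-3 + I) + 2 - 3*I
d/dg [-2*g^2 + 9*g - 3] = 9 - 4*g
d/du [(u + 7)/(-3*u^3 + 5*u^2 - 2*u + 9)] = (-3*u^3 + 5*u^2 - 2*u + (u + 7)*(9*u^2 - 10*u + 2) + 9)/(3*u^3 - 5*u^2 + 2*u - 9)^2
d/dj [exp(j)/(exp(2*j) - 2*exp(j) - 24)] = (-exp(2*j) - 24)*exp(j)/(exp(4*j) - 4*exp(3*j) - 44*exp(2*j) + 96*exp(j) + 576)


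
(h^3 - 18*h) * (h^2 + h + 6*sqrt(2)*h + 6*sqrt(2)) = h^5 + h^4 + 6*sqrt(2)*h^4 - 18*h^3 + 6*sqrt(2)*h^3 - 108*sqrt(2)*h^2 - 18*h^2 - 108*sqrt(2)*h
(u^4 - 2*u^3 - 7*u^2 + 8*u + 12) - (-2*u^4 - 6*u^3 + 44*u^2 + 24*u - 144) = 3*u^4 + 4*u^3 - 51*u^2 - 16*u + 156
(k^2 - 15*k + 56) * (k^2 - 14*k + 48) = k^4 - 29*k^3 + 314*k^2 - 1504*k + 2688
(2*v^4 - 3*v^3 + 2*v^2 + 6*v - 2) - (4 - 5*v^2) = 2*v^4 - 3*v^3 + 7*v^2 + 6*v - 6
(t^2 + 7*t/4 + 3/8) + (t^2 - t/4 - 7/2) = 2*t^2 + 3*t/2 - 25/8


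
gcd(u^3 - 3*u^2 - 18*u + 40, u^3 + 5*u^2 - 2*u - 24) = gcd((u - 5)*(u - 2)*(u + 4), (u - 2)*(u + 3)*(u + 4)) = u^2 + 2*u - 8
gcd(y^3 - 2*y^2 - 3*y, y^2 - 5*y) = y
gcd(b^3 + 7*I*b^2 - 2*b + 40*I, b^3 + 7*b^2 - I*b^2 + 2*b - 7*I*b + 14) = b - 2*I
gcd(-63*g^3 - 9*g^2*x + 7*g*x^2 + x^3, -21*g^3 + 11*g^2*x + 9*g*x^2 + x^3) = 21*g^2 + 10*g*x + x^2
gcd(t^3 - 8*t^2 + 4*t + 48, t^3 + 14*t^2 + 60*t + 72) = t + 2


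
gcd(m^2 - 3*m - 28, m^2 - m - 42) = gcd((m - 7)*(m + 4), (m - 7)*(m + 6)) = m - 7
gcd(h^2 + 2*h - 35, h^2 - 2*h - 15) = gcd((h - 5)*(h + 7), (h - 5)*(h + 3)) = h - 5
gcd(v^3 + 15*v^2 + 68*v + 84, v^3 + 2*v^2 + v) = 1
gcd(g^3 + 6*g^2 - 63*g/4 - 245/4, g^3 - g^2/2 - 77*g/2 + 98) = g^2 + 7*g/2 - 49/2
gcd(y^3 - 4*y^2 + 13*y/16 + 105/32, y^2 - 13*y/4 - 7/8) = y - 7/2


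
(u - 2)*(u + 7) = u^2 + 5*u - 14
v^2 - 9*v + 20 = (v - 5)*(v - 4)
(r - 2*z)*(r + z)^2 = r^3 - 3*r*z^2 - 2*z^3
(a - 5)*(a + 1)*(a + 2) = a^3 - 2*a^2 - 13*a - 10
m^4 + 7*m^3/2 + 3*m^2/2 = m^2*(m + 1/2)*(m + 3)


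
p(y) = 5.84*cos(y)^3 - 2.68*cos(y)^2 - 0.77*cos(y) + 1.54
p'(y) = -17.52*sin(y)*cos(y)^2 + 5.36*sin(y)*cos(y) + 0.77*sin(y)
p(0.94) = 1.35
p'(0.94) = -1.75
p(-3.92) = -1.38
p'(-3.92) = -8.38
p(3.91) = -1.46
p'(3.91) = 8.44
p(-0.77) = 1.77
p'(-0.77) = 3.07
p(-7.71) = 1.39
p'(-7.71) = -1.17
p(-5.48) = 1.67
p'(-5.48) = -2.85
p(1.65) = 1.58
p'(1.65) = 0.24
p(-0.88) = 1.47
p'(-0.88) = 2.26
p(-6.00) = 3.50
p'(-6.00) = -2.86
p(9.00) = -4.40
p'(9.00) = -7.69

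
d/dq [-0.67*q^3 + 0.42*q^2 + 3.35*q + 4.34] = -2.01*q^2 + 0.84*q + 3.35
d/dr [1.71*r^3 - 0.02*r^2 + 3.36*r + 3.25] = 5.13*r^2 - 0.04*r + 3.36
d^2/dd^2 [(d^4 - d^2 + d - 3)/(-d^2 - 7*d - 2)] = 2*(-d^6 - 21*d^5 - 153*d^4 - 120*d^3 - 21*d^2 + 69*d + 159)/(d^6 + 21*d^5 + 153*d^4 + 427*d^3 + 306*d^2 + 84*d + 8)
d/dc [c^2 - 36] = 2*c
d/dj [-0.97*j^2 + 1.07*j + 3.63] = 1.07 - 1.94*j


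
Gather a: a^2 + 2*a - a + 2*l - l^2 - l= a^2 + a - l^2 + l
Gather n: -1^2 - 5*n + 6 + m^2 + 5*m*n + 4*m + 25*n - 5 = m^2 + 4*m + n*(5*m + 20)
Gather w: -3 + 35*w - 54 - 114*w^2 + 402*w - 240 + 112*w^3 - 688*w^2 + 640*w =112*w^3 - 802*w^2 + 1077*w - 297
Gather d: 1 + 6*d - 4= 6*d - 3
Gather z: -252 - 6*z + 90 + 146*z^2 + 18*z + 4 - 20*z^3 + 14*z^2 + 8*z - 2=-20*z^3 + 160*z^2 + 20*z - 160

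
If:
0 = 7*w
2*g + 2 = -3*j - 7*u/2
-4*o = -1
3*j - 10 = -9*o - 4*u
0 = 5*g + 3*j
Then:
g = -281/44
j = 1405/132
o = 1/4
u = -133/22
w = 0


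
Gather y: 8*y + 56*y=64*y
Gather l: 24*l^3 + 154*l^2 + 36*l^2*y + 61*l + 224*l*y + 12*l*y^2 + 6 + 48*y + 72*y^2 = 24*l^3 + l^2*(36*y + 154) + l*(12*y^2 + 224*y + 61) + 72*y^2 + 48*y + 6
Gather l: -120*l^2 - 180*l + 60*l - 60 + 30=-120*l^2 - 120*l - 30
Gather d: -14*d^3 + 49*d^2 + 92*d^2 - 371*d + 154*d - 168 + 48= -14*d^3 + 141*d^2 - 217*d - 120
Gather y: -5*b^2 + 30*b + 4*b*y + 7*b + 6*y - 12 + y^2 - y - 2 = -5*b^2 + 37*b + y^2 + y*(4*b + 5) - 14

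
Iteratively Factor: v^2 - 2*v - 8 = (v + 2)*(v - 4)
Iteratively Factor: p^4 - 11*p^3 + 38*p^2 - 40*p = (p - 4)*(p^3 - 7*p^2 + 10*p) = (p - 5)*(p - 4)*(p^2 - 2*p) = p*(p - 5)*(p - 4)*(p - 2)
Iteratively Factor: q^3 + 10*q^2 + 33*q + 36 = (q + 4)*(q^2 + 6*q + 9) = (q + 3)*(q + 4)*(q + 3)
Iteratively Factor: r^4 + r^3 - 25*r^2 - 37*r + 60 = (r + 4)*(r^3 - 3*r^2 - 13*r + 15) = (r - 1)*(r + 4)*(r^2 - 2*r - 15) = (r - 5)*(r - 1)*(r + 4)*(r + 3)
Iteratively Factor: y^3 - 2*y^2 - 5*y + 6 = (y + 2)*(y^2 - 4*y + 3) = (y - 1)*(y + 2)*(y - 3)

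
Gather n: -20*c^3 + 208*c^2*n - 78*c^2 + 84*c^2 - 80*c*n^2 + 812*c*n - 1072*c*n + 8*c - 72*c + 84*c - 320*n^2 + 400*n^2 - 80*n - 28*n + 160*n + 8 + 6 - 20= -20*c^3 + 6*c^2 + 20*c + n^2*(80 - 80*c) + n*(208*c^2 - 260*c + 52) - 6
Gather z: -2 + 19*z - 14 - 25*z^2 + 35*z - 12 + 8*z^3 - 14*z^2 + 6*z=8*z^3 - 39*z^2 + 60*z - 28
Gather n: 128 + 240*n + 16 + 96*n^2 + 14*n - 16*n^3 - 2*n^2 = -16*n^3 + 94*n^2 + 254*n + 144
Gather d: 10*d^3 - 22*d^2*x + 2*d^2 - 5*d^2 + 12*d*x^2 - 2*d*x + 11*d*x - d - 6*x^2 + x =10*d^3 + d^2*(-22*x - 3) + d*(12*x^2 + 9*x - 1) - 6*x^2 + x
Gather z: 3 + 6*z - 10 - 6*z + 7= 0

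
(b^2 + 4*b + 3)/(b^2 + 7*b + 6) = (b + 3)/(b + 6)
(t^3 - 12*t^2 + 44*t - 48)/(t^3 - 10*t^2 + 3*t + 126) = (t^2 - 6*t + 8)/(t^2 - 4*t - 21)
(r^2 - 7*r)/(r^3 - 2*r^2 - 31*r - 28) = r/(r^2 + 5*r + 4)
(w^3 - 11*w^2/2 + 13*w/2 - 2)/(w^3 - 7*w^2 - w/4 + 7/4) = 2*(w^2 - 5*w + 4)/(2*w^2 - 13*w - 7)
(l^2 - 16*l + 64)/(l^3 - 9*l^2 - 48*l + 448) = 1/(l + 7)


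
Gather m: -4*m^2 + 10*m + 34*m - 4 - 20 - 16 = -4*m^2 + 44*m - 40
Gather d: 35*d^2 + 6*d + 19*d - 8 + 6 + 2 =35*d^2 + 25*d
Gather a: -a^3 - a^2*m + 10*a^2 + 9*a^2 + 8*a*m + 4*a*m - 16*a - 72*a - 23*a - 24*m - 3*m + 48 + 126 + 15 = -a^3 + a^2*(19 - m) + a*(12*m - 111) - 27*m + 189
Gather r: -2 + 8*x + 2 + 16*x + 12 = 24*x + 12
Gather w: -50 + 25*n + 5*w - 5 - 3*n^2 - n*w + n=-3*n^2 + 26*n + w*(5 - n) - 55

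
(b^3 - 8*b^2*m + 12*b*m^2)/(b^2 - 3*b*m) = (b^2 - 8*b*m + 12*m^2)/(b - 3*m)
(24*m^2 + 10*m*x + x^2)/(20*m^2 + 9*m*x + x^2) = (6*m + x)/(5*m + x)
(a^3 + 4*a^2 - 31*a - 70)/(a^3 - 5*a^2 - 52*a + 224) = (a^2 - 3*a - 10)/(a^2 - 12*a + 32)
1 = 1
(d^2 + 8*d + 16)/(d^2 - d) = (d^2 + 8*d + 16)/(d*(d - 1))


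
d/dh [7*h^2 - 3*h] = 14*h - 3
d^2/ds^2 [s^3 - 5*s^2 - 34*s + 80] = 6*s - 10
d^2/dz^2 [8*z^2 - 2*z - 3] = 16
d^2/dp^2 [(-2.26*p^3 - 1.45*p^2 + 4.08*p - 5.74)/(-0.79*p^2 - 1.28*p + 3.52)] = (3.5527136788005e-15*p^5 - 3.5527136788005e-15*p^4 + 11.949648*p^3 - 15.408972*p^2 + 134.765568*p + 49.89888)/(0.493039*p^6 + 2.396544*p^5 - 2.707488*p^4 - 19.259392*p^3 + 12.063744*p^2 + 47.579136*p - 43.614208)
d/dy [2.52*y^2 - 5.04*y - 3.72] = 5.04*y - 5.04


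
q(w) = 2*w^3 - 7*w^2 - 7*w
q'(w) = 6*w^2 - 14*w - 7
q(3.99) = -12.33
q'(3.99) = 32.66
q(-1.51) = -12.28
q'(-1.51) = 27.82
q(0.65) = -6.96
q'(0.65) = -13.56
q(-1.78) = -21.00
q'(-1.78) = 36.93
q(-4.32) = -261.64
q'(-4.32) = 165.45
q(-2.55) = -60.83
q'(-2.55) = 67.72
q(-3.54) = -151.66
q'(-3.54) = 117.75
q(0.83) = -9.49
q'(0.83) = -14.49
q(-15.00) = -8220.00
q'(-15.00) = 1553.00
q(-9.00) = -1962.00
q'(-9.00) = 605.00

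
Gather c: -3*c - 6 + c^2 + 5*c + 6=c^2 + 2*c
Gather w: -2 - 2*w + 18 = 16 - 2*w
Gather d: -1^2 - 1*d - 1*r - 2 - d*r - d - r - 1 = d*(-r - 2) - 2*r - 4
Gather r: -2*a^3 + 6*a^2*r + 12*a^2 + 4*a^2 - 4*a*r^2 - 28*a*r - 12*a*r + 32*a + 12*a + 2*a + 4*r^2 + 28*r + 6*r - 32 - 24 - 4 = -2*a^3 + 16*a^2 + 46*a + r^2*(4 - 4*a) + r*(6*a^2 - 40*a + 34) - 60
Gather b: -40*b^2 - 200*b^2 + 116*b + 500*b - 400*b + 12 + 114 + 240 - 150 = -240*b^2 + 216*b + 216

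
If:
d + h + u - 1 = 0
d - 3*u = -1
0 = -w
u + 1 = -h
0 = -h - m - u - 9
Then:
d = 2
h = -2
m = -8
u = 1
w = 0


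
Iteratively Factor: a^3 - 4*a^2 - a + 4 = (a - 4)*(a^2 - 1) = (a - 4)*(a + 1)*(a - 1)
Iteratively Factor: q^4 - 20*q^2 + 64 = (q - 2)*(q^3 + 2*q^2 - 16*q - 32) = (q - 2)*(q + 2)*(q^2 - 16) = (q - 2)*(q + 2)*(q + 4)*(q - 4)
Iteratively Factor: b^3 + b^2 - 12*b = (b - 3)*(b^2 + 4*b) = b*(b - 3)*(b + 4)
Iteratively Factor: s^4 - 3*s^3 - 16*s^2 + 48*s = (s)*(s^3 - 3*s^2 - 16*s + 48) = s*(s - 4)*(s^2 + s - 12) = s*(s - 4)*(s - 3)*(s + 4)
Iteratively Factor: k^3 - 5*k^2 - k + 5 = (k - 5)*(k^2 - 1) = (k - 5)*(k - 1)*(k + 1)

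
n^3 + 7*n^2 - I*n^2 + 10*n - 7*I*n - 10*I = (n + 2)*(n + 5)*(n - I)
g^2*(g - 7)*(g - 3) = g^4 - 10*g^3 + 21*g^2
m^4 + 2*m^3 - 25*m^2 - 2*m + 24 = (m - 4)*(m - 1)*(m + 1)*(m + 6)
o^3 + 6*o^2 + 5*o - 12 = (o - 1)*(o + 3)*(o + 4)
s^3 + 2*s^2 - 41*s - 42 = (s - 6)*(s + 1)*(s + 7)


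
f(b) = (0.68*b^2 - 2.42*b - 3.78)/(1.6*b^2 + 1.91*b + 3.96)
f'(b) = (-3.2*b - 1.91)*(0.68*b^2 - 2.42*b - 3.78)/(1.6*b^2 + 1.91*b + 3.96)^2 + (1.36*b - 2.42)/(1.6*b^2 + 1.91*b + 3.96) = (5.1708*b^2 + 17.4816*b - 2.3634)/(2.56*b^4 + 6.112*b^3 + 16.3201*b^2 + 15.1272*b + 15.6816)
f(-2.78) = 0.74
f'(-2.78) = -0.09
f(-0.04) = -0.95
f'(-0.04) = -0.20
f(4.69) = -0.00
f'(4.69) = 0.08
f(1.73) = -0.49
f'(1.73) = 0.30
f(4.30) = -0.04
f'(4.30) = 0.10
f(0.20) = -0.96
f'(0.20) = 0.07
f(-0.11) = -0.93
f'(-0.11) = -0.30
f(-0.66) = -0.56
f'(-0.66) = -1.01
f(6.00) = 0.08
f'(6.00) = 0.05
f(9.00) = 0.20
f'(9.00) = 0.03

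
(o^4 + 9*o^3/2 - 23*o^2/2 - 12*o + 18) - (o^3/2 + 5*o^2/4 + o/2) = o^4 + 4*o^3 - 51*o^2/4 - 25*o/2 + 18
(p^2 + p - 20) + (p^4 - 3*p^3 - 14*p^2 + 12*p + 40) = p^4 - 3*p^3 - 13*p^2 + 13*p + 20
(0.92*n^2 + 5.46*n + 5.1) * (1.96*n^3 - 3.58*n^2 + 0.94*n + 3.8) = 1.8032*n^5 + 7.408*n^4 - 8.686*n^3 - 9.6296*n^2 + 25.542*n + 19.38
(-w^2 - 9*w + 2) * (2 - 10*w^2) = 10*w^4 + 90*w^3 - 22*w^2 - 18*w + 4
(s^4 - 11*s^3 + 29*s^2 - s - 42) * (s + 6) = s^5 - 5*s^4 - 37*s^3 + 173*s^2 - 48*s - 252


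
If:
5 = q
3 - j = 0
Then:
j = 3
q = 5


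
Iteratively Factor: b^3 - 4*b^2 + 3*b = (b - 1)*(b^2 - 3*b) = b*(b - 1)*(b - 3)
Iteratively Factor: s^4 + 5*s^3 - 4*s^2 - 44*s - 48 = (s + 2)*(s^3 + 3*s^2 - 10*s - 24) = (s - 3)*(s + 2)*(s^2 + 6*s + 8) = (s - 3)*(s + 2)^2*(s + 4)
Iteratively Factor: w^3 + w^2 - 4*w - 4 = (w - 2)*(w^2 + 3*w + 2) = (w - 2)*(w + 1)*(w + 2)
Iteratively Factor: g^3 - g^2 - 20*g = (g + 4)*(g^2 - 5*g) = g*(g + 4)*(g - 5)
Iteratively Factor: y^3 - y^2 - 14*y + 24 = (y + 4)*(y^2 - 5*y + 6) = (y - 3)*(y + 4)*(y - 2)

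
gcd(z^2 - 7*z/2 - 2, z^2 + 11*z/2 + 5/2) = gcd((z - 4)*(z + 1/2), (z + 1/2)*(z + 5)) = z + 1/2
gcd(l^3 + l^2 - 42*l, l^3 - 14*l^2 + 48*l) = l^2 - 6*l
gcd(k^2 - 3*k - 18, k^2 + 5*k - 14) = 1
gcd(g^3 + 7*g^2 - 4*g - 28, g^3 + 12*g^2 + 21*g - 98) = g^2 + 5*g - 14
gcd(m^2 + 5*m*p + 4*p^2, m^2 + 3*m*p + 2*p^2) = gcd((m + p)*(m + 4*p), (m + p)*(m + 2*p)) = m + p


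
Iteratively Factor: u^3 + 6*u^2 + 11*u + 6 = (u + 1)*(u^2 + 5*u + 6) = (u + 1)*(u + 3)*(u + 2)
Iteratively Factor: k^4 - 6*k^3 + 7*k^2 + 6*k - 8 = (k - 2)*(k^3 - 4*k^2 - k + 4) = (k - 4)*(k - 2)*(k^2 - 1) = (k - 4)*(k - 2)*(k - 1)*(k + 1)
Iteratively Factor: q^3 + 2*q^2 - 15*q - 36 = (q + 3)*(q^2 - q - 12) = (q + 3)^2*(q - 4)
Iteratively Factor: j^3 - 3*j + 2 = (j + 2)*(j^2 - 2*j + 1) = (j - 1)*(j + 2)*(j - 1)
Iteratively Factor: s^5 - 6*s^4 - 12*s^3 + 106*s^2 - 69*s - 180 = (s + 4)*(s^4 - 10*s^3 + 28*s^2 - 6*s - 45) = (s - 5)*(s + 4)*(s^3 - 5*s^2 + 3*s + 9) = (s - 5)*(s + 1)*(s + 4)*(s^2 - 6*s + 9) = (s - 5)*(s - 3)*(s + 1)*(s + 4)*(s - 3)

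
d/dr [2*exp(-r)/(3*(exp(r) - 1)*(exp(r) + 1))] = 2*(1 - 3*exp(2*r))*exp(-r)/(3*(exp(4*r) - 2*exp(2*r) + 1))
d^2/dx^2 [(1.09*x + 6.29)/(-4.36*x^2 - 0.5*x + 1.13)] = (-(1.09*x + 6.29)*(8.72*x + 0.5)*(17.44*x + 1.0) + (28.5144*x + 55.9388)*(4.36*x^2 + 0.5*x - 1.13))/(4.36*x^2 + 0.5*x - 1.13)^3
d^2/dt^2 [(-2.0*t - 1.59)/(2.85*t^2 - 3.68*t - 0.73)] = ((2.0*t + 1.59)*(5.7*t - 3.68)*(11.4*t - 7.36) + (34.2*t - 5.657)*(-2.85*t^2 + 3.68*t + 0.73))/(-2.85*t^2 + 3.68*t + 0.73)^3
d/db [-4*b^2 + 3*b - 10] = 3 - 8*b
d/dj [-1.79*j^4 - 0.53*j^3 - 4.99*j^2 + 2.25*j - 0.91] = -7.16*j^3 - 1.59*j^2 - 9.98*j + 2.25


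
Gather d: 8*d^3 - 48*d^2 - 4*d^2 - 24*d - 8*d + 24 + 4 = 8*d^3 - 52*d^2 - 32*d + 28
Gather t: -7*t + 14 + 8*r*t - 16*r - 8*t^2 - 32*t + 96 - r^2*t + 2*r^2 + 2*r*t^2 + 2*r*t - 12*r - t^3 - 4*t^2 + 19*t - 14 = 2*r^2 - 28*r - t^3 + t^2*(2*r - 12) + t*(-r^2 + 10*r - 20) + 96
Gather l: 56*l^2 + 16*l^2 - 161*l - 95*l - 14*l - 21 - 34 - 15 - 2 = 72*l^2 - 270*l - 72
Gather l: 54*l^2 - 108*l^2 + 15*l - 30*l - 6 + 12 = -54*l^2 - 15*l + 6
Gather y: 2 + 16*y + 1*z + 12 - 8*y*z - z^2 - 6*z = y*(16 - 8*z) - z^2 - 5*z + 14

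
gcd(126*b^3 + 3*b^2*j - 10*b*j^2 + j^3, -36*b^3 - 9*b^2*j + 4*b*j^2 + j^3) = 3*b + j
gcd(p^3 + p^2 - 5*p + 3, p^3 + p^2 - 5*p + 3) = p^3 + p^2 - 5*p + 3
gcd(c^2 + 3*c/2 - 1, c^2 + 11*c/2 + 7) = c + 2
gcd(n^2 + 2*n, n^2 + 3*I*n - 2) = 1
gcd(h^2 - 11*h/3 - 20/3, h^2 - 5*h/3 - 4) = h + 4/3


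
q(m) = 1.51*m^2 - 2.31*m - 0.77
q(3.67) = 11.09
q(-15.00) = 373.63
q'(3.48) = 8.20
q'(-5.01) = -17.44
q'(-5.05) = -17.56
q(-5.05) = 49.40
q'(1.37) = 1.83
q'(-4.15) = -14.84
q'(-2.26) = -9.14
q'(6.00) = 15.81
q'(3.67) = 8.77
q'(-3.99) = -14.36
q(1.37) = -1.10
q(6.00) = 39.73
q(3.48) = 9.48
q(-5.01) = 48.70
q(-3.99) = 32.49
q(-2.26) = 12.16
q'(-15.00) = -47.61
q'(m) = 3.02*m - 2.31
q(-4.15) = 34.82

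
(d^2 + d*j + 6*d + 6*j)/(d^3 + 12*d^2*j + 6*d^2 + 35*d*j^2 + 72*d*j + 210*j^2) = (d + j)/(d^2 + 12*d*j + 35*j^2)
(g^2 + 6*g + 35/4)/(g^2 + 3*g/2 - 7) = (g + 5/2)/(g - 2)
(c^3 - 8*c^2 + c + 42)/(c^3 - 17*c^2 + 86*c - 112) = (c^2 - c - 6)/(c^2 - 10*c + 16)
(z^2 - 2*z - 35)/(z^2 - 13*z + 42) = (z + 5)/(z - 6)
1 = 1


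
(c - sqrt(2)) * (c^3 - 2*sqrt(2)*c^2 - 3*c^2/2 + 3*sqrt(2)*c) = c^4 - 3*sqrt(2)*c^3 - 3*c^3/2 + 4*c^2 + 9*sqrt(2)*c^2/2 - 6*c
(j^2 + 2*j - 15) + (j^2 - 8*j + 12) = 2*j^2 - 6*j - 3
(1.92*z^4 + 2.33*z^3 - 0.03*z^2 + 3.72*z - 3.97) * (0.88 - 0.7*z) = -1.344*z^5 + 0.0586*z^4 + 2.0714*z^3 - 2.6304*z^2 + 6.0526*z - 3.4936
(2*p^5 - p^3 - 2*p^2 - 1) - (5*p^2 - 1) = 2*p^5 - p^3 - 7*p^2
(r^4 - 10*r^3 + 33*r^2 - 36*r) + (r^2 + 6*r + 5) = r^4 - 10*r^3 + 34*r^2 - 30*r + 5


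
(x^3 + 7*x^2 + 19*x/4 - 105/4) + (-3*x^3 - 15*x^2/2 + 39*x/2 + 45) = -2*x^3 - x^2/2 + 97*x/4 + 75/4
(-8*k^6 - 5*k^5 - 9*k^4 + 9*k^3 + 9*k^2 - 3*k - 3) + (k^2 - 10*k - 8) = -8*k^6 - 5*k^5 - 9*k^4 + 9*k^3 + 10*k^2 - 13*k - 11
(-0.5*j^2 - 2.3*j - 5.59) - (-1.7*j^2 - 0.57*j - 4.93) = 1.2*j^2 - 1.73*j - 0.66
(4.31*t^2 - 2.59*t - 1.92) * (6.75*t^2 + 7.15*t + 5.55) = 29.0925*t^4 + 13.334*t^3 - 7.558*t^2 - 28.1025*t - 10.656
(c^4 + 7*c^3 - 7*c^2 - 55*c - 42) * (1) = c^4 + 7*c^3 - 7*c^2 - 55*c - 42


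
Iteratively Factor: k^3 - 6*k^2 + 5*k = (k)*(k^2 - 6*k + 5) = k*(k - 5)*(k - 1)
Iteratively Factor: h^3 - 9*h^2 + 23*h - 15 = (h - 3)*(h^2 - 6*h + 5) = (h - 5)*(h - 3)*(h - 1)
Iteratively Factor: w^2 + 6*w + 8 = (w + 2)*(w + 4)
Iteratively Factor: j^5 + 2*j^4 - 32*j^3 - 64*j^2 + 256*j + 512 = (j - 4)*(j^4 + 6*j^3 - 8*j^2 - 96*j - 128) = (j - 4)*(j + 4)*(j^3 + 2*j^2 - 16*j - 32) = (j - 4)*(j + 2)*(j + 4)*(j^2 - 16) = (j - 4)*(j + 2)*(j + 4)^2*(j - 4)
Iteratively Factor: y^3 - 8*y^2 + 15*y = (y - 5)*(y^2 - 3*y) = y*(y - 5)*(y - 3)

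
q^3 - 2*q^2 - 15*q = q*(q - 5)*(q + 3)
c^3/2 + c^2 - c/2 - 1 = (c/2 + 1)*(c - 1)*(c + 1)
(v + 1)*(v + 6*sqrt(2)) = v^2 + v + 6*sqrt(2)*v + 6*sqrt(2)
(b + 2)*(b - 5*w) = b^2 - 5*b*w + 2*b - 10*w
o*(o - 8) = o^2 - 8*o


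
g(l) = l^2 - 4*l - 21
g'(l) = 2*l - 4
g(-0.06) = -20.76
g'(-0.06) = -4.12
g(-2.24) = -7.02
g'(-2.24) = -8.48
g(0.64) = -23.15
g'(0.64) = -2.72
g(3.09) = -23.81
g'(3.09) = 2.18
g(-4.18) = 13.19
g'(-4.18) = -12.36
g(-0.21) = -20.12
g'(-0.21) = -4.42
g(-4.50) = 17.25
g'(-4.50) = -13.00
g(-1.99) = -9.08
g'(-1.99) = -7.98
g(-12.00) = 171.00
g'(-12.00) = -28.00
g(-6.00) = 39.00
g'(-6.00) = -16.00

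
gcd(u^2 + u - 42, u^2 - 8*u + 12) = u - 6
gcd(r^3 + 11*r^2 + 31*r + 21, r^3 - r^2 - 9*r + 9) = r + 3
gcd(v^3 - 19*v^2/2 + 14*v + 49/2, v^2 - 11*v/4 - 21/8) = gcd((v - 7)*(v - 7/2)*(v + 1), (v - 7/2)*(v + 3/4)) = v - 7/2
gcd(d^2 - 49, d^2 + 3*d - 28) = d + 7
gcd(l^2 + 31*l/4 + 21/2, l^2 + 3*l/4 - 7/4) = l + 7/4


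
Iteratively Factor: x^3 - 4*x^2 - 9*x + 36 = (x + 3)*(x^2 - 7*x + 12) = (x - 4)*(x + 3)*(x - 3)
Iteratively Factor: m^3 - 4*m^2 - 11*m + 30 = (m - 5)*(m^2 + m - 6) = (m - 5)*(m - 2)*(m + 3)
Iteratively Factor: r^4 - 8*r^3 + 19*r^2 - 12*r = (r - 1)*(r^3 - 7*r^2 + 12*r) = (r - 3)*(r - 1)*(r^2 - 4*r) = (r - 4)*(r - 3)*(r - 1)*(r)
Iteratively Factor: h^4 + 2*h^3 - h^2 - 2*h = (h - 1)*(h^3 + 3*h^2 + 2*h) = (h - 1)*(h + 2)*(h^2 + h) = (h - 1)*(h + 1)*(h + 2)*(h)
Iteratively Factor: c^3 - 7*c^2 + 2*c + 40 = (c - 4)*(c^2 - 3*c - 10) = (c - 4)*(c + 2)*(c - 5)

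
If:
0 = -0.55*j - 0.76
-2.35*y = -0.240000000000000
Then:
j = -1.38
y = 0.10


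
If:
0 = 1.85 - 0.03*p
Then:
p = 61.67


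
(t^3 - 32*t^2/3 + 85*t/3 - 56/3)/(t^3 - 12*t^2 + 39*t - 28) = (t - 8/3)/(t - 4)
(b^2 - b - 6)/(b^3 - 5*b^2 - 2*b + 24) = 1/(b - 4)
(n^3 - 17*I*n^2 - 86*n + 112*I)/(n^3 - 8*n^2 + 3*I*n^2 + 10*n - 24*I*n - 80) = (n^2 - 15*I*n - 56)/(n^2 + n*(-8 + 5*I) - 40*I)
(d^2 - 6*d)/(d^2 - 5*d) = (d - 6)/(d - 5)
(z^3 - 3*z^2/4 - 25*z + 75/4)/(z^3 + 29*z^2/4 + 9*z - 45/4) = (z - 5)/(z + 3)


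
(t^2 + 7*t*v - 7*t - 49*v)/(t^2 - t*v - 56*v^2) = (t - 7)/(t - 8*v)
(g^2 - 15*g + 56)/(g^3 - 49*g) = (g - 8)/(g*(g + 7))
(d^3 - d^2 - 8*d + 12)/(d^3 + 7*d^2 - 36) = (d - 2)/(d + 6)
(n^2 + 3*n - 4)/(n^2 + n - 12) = (n - 1)/(n - 3)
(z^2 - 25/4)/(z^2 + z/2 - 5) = (z - 5/2)/(z - 2)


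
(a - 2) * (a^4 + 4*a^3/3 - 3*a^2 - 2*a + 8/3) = a^5 - 2*a^4/3 - 17*a^3/3 + 4*a^2 + 20*a/3 - 16/3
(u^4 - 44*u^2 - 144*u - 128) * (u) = u^5 - 44*u^3 - 144*u^2 - 128*u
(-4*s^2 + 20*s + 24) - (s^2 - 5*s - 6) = -5*s^2 + 25*s + 30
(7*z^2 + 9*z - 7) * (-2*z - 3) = -14*z^3 - 39*z^2 - 13*z + 21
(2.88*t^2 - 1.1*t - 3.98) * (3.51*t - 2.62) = 10.1088*t^3 - 11.4066*t^2 - 11.0878*t + 10.4276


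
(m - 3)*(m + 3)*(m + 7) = m^3 + 7*m^2 - 9*m - 63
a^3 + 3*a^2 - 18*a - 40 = (a - 4)*(a + 2)*(a + 5)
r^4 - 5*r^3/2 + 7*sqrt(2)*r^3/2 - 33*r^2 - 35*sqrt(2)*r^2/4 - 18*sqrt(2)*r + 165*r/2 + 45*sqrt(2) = (r - 5/2)*(r - 3*sqrt(2))*(r + sqrt(2)/2)*(r + 6*sqrt(2))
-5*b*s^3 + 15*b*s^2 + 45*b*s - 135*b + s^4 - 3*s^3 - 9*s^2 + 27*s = (-5*b + s)*(s - 3)^2*(s + 3)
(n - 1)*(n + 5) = n^2 + 4*n - 5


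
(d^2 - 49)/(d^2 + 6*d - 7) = (d - 7)/(d - 1)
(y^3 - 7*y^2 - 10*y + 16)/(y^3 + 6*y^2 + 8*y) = (y^2 - 9*y + 8)/(y*(y + 4))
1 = 1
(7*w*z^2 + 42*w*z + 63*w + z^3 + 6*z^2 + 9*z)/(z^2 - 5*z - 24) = (7*w*z + 21*w + z^2 + 3*z)/(z - 8)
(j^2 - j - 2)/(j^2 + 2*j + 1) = (j - 2)/(j + 1)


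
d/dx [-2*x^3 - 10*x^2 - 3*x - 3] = -6*x^2 - 20*x - 3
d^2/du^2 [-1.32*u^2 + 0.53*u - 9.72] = -2.64000000000000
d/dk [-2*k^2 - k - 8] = -4*k - 1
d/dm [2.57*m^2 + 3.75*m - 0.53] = 5.14*m + 3.75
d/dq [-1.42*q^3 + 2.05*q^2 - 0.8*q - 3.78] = -4.26*q^2 + 4.1*q - 0.8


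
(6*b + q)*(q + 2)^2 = 6*b*q^2 + 24*b*q + 24*b + q^3 + 4*q^2 + 4*q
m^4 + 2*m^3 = m^3*(m + 2)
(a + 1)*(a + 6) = a^2 + 7*a + 6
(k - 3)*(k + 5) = k^2 + 2*k - 15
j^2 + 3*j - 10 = (j - 2)*(j + 5)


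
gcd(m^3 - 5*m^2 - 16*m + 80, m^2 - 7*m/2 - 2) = m - 4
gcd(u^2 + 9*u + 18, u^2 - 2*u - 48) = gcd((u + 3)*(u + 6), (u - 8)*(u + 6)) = u + 6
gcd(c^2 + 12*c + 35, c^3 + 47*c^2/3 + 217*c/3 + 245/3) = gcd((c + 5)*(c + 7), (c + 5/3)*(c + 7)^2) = c + 7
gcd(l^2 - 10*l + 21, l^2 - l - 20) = 1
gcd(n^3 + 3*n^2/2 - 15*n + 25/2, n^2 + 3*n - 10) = n + 5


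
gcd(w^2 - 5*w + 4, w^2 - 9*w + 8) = w - 1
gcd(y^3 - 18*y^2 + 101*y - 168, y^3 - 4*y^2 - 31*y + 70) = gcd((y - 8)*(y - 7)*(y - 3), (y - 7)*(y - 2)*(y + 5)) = y - 7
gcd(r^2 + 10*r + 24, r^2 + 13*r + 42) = r + 6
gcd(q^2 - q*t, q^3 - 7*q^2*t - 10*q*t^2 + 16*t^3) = q - t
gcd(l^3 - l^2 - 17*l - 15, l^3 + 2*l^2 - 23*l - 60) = l^2 - 2*l - 15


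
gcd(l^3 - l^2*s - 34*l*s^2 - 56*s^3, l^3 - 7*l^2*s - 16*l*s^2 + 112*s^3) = -l^2 + 3*l*s + 28*s^2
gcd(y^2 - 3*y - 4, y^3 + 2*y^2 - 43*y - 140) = 1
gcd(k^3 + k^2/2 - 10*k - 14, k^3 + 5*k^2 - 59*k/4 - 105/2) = k - 7/2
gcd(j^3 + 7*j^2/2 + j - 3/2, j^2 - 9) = j + 3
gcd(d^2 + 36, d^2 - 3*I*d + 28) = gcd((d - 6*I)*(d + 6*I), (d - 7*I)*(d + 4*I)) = 1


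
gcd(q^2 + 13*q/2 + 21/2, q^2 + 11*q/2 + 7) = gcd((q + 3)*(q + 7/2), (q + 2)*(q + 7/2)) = q + 7/2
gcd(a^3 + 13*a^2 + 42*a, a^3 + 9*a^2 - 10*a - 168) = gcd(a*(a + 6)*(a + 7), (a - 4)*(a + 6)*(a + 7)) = a^2 + 13*a + 42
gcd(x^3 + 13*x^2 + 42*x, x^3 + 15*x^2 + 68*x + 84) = x^2 + 13*x + 42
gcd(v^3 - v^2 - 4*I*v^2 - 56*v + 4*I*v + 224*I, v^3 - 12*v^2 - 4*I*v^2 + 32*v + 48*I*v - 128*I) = v^2 + v*(-8 - 4*I) + 32*I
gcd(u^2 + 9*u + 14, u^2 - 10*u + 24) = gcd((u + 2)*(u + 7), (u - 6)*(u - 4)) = 1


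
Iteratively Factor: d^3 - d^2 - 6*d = (d - 3)*(d^2 + 2*d) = (d - 3)*(d + 2)*(d)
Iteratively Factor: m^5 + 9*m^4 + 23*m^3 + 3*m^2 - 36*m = (m + 4)*(m^4 + 5*m^3 + 3*m^2 - 9*m) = (m + 3)*(m + 4)*(m^3 + 2*m^2 - 3*m) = (m + 3)^2*(m + 4)*(m^2 - m) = m*(m + 3)^2*(m + 4)*(m - 1)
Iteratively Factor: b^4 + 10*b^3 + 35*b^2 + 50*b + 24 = (b + 4)*(b^3 + 6*b^2 + 11*b + 6) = (b + 2)*(b + 4)*(b^2 + 4*b + 3) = (b + 1)*(b + 2)*(b + 4)*(b + 3)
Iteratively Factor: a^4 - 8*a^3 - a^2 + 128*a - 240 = (a - 4)*(a^3 - 4*a^2 - 17*a + 60) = (a - 5)*(a - 4)*(a^2 + a - 12) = (a - 5)*(a - 4)*(a - 3)*(a + 4)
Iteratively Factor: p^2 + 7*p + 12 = (p + 4)*(p + 3)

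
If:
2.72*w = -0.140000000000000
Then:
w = -0.05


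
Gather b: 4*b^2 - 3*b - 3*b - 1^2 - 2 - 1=4*b^2 - 6*b - 4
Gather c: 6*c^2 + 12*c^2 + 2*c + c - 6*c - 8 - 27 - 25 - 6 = 18*c^2 - 3*c - 66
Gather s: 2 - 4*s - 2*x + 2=-4*s - 2*x + 4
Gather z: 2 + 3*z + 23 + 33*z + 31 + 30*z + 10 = 66*z + 66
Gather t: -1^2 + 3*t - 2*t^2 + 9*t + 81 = -2*t^2 + 12*t + 80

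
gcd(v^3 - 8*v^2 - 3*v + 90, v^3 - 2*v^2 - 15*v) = v^2 - 2*v - 15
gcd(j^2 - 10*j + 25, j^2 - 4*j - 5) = j - 5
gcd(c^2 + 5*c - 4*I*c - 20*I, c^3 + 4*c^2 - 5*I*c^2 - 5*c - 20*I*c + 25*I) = c + 5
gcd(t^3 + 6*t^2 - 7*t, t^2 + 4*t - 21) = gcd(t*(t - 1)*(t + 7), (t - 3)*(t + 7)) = t + 7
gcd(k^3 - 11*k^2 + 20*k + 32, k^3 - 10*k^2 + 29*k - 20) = k - 4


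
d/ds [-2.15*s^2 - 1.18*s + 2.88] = -4.3*s - 1.18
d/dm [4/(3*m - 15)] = -4/(3*(m - 5)^2)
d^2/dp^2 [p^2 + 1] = 2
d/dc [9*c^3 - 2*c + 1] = 27*c^2 - 2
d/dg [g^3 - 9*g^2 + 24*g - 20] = 3*g^2 - 18*g + 24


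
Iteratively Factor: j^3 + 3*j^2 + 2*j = (j)*(j^2 + 3*j + 2) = j*(j + 1)*(j + 2)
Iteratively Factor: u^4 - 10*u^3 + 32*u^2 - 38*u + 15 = (u - 1)*(u^3 - 9*u^2 + 23*u - 15) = (u - 3)*(u - 1)*(u^2 - 6*u + 5) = (u - 5)*(u - 3)*(u - 1)*(u - 1)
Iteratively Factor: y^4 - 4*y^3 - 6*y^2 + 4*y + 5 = (y - 5)*(y^3 + y^2 - y - 1) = (y - 5)*(y + 1)*(y^2 - 1) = (y - 5)*(y - 1)*(y + 1)*(y + 1)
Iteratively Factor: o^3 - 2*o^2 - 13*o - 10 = (o + 1)*(o^2 - 3*o - 10) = (o - 5)*(o + 1)*(o + 2)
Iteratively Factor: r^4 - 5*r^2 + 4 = (r + 2)*(r^3 - 2*r^2 - r + 2) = (r - 2)*(r + 2)*(r^2 - 1) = (r - 2)*(r + 1)*(r + 2)*(r - 1)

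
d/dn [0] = 0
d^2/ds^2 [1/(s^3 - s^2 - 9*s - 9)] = 2*((1 - 3*s)*(-s^3 + s^2 + 9*s + 9) - (-3*s^2 + 2*s + 9)^2)/(-s^3 + s^2 + 9*s + 9)^3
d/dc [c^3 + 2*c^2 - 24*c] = 3*c^2 + 4*c - 24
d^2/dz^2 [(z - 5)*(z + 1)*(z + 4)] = 6*z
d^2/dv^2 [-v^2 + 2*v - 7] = -2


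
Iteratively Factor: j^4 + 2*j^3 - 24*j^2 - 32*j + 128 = (j + 4)*(j^3 - 2*j^2 - 16*j + 32) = (j + 4)^2*(j^2 - 6*j + 8) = (j - 2)*(j + 4)^2*(j - 4)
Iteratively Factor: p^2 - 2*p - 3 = (p + 1)*(p - 3)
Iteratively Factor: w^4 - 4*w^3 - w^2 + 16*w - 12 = (w - 2)*(w^3 - 2*w^2 - 5*w + 6) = (w - 2)*(w - 1)*(w^2 - w - 6) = (w - 2)*(w - 1)*(w + 2)*(w - 3)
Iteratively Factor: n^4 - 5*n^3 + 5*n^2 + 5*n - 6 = (n + 1)*(n^3 - 6*n^2 + 11*n - 6) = (n - 1)*(n + 1)*(n^2 - 5*n + 6) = (n - 2)*(n - 1)*(n + 1)*(n - 3)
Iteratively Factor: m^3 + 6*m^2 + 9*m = (m)*(m^2 + 6*m + 9) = m*(m + 3)*(m + 3)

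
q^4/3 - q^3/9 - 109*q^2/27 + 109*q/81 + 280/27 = (q/3 + 1)*(q - 8/3)*(q - 7/3)*(q + 5/3)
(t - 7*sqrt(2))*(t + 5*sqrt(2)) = t^2 - 2*sqrt(2)*t - 70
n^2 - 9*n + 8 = (n - 8)*(n - 1)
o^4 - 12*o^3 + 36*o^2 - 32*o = o*(o - 8)*(o - 2)^2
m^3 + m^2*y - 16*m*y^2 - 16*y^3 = (m - 4*y)*(m + y)*(m + 4*y)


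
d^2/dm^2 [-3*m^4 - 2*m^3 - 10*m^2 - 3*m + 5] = -36*m^2 - 12*m - 20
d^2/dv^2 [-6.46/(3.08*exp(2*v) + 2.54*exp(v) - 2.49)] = (-6.46*(6.16*exp(v) + 2.54)*(12.32*exp(v) + 5.08)*exp(v) + (79.5872*exp(v) + 16.4084)*(3.08*exp(2*v) + 2.54*exp(v) - 2.49))*exp(v)/(3.08*exp(2*v) + 2.54*exp(v) - 2.49)^3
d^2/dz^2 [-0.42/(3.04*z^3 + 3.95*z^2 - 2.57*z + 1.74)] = ((7.6608*z + 3.318)*(3.04*z^3 + 3.95*z^2 - 2.57*z + 1.74) - 0.42*(9.12*z^2 + 7.9*z - 2.57)*(18.24*z^2 + 15.8*z - 5.14))/(3.04*z^3 + 3.95*z^2 - 2.57*z + 1.74)^3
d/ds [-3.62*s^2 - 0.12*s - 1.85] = -7.24*s - 0.12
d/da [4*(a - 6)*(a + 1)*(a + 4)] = 12*a^2 - 8*a - 104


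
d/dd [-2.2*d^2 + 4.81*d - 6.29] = 4.81 - 4.4*d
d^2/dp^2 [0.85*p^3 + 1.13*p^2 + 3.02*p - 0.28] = 5.1*p + 2.26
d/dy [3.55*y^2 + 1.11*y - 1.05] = 7.1*y + 1.11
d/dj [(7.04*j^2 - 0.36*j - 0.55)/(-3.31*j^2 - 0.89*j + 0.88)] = (-7.4572*j^2 + 8.7494*j - 0.8063)/(10.9561*j^4 + 5.8918*j^3 - 5.0335*j^2 - 1.5664*j + 0.7744)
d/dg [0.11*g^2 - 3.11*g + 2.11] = 0.22*g - 3.11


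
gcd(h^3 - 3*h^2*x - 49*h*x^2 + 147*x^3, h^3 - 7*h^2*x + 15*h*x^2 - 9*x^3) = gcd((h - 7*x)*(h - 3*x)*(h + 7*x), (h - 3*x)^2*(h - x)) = -h + 3*x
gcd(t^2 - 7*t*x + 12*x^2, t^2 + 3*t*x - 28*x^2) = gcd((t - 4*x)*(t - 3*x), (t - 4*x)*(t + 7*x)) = -t + 4*x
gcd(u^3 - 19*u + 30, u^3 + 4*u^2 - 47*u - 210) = u + 5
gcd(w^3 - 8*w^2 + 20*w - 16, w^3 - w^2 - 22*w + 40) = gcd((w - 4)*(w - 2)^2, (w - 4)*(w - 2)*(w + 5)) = w^2 - 6*w + 8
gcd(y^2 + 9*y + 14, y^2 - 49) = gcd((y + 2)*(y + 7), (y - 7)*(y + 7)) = y + 7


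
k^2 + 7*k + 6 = (k + 1)*(k + 6)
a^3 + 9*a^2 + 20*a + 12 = (a + 1)*(a + 2)*(a + 6)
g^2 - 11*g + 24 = (g - 8)*(g - 3)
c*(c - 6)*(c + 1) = c^3 - 5*c^2 - 6*c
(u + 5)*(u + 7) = u^2 + 12*u + 35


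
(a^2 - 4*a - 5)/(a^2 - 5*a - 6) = (a - 5)/(a - 6)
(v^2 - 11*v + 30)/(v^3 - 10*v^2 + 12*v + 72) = (v - 5)/(v^2 - 4*v - 12)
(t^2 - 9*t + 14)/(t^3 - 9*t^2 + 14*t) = 1/t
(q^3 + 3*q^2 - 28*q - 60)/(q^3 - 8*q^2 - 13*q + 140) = (q^2 + 8*q + 12)/(q^2 - 3*q - 28)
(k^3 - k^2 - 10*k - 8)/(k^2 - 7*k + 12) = (k^2 + 3*k + 2)/(k - 3)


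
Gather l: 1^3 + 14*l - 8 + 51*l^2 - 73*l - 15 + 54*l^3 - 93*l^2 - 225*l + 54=54*l^3 - 42*l^2 - 284*l + 32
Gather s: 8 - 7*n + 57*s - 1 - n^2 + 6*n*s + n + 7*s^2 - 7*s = -n^2 - 6*n + 7*s^2 + s*(6*n + 50) + 7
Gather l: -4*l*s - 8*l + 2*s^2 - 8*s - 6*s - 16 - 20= l*(-4*s - 8) + 2*s^2 - 14*s - 36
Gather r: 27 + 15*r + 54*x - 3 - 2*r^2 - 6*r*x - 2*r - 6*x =-2*r^2 + r*(13 - 6*x) + 48*x + 24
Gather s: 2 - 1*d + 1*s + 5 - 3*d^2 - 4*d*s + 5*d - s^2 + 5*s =-3*d^2 + 4*d - s^2 + s*(6 - 4*d) + 7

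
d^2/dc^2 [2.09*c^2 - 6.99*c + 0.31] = 4.18000000000000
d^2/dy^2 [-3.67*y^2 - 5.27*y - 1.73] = -7.34000000000000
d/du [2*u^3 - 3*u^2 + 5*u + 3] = 6*u^2 - 6*u + 5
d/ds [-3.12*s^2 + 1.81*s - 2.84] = 1.81 - 6.24*s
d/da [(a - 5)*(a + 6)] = 2*a + 1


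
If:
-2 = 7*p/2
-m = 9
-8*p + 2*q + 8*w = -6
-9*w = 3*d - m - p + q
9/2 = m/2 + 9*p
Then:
No Solution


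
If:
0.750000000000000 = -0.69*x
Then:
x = -1.09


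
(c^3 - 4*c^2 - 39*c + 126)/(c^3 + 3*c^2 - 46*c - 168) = (c - 3)/(c + 4)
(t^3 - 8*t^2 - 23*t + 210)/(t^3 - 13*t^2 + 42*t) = (t + 5)/t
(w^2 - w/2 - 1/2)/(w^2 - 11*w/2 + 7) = (2*w^2 - w - 1)/(2*w^2 - 11*w + 14)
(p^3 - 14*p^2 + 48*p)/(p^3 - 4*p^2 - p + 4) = p*(p^2 - 14*p + 48)/(p^3 - 4*p^2 - p + 4)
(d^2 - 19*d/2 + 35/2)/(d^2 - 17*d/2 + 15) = (d - 7)/(d - 6)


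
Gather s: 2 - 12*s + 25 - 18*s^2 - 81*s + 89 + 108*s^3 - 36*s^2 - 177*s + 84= 108*s^3 - 54*s^2 - 270*s + 200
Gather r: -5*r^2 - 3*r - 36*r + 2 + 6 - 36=-5*r^2 - 39*r - 28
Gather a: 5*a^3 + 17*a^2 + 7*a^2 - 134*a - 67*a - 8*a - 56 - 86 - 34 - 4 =5*a^3 + 24*a^2 - 209*a - 180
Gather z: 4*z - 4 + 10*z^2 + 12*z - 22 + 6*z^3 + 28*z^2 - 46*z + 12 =6*z^3 + 38*z^2 - 30*z - 14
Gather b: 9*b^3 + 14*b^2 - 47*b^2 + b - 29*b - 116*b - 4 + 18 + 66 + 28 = 9*b^3 - 33*b^2 - 144*b + 108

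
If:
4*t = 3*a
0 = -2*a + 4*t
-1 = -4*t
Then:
No Solution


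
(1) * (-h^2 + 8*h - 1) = -h^2 + 8*h - 1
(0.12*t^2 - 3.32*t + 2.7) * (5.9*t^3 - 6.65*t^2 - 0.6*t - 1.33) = 0.708*t^5 - 20.386*t^4 + 37.936*t^3 - 16.1226*t^2 + 2.7956*t - 3.591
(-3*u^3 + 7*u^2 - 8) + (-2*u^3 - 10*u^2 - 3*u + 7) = -5*u^3 - 3*u^2 - 3*u - 1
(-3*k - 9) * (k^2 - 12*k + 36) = -3*k^3 + 27*k^2 - 324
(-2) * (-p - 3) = 2*p + 6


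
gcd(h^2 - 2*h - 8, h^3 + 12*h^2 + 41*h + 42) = h + 2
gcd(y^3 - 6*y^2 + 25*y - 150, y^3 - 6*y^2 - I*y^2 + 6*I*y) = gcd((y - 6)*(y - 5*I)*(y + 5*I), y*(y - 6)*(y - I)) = y - 6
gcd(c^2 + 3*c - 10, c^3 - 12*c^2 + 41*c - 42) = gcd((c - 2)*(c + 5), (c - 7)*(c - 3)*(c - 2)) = c - 2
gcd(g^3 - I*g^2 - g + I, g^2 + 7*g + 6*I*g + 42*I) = 1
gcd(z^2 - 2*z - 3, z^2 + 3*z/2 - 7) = 1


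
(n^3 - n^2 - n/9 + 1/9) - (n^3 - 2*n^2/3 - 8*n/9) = -n^2/3 + 7*n/9 + 1/9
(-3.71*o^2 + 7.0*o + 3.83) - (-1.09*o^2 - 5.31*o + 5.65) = -2.62*o^2 + 12.31*o - 1.82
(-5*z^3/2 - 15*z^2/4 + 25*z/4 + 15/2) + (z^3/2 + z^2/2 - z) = -2*z^3 - 13*z^2/4 + 21*z/4 + 15/2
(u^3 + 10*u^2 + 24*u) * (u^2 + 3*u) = u^5 + 13*u^4 + 54*u^3 + 72*u^2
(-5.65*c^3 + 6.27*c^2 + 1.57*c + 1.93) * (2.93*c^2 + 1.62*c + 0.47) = -16.5545*c^5 + 9.2181*c^4 + 12.102*c^3 + 11.1452*c^2 + 3.8645*c + 0.9071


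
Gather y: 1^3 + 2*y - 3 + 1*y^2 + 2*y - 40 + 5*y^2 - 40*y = 6*y^2 - 36*y - 42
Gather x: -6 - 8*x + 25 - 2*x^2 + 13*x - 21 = -2*x^2 + 5*x - 2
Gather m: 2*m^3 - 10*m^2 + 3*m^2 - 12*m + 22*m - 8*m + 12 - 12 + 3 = 2*m^3 - 7*m^2 + 2*m + 3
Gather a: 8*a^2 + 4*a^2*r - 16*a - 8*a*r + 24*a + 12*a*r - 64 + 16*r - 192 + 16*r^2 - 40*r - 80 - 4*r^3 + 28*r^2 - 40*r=a^2*(4*r + 8) + a*(4*r + 8) - 4*r^3 + 44*r^2 - 64*r - 336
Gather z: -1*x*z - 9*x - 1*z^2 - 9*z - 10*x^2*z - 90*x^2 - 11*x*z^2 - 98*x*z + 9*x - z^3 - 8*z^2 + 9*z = -90*x^2 - z^3 + z^2*(-11*x - 9) + z*(-10*x^2 - 99*x)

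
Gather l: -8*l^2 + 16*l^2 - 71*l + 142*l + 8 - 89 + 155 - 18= 8*l^2 + 71*l + 56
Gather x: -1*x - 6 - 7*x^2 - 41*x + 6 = -7*x^2 - 42*x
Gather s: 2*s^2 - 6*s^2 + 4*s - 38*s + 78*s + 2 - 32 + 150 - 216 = -4*s^2 + 44*s - 96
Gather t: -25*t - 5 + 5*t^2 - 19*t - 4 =5*t^2 - 44*t - 9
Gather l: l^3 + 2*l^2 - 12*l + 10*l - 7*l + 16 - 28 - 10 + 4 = l^3 + 2*l^2 - 9*l - 18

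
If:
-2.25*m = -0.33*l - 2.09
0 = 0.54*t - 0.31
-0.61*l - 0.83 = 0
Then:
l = -1.36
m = 0.73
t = 0.57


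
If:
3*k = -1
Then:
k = -1/3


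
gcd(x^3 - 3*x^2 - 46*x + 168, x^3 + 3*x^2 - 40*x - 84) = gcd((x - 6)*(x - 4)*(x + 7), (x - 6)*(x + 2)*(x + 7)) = x^2 + x - 42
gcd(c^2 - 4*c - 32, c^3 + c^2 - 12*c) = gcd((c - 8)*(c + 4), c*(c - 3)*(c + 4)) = c + 4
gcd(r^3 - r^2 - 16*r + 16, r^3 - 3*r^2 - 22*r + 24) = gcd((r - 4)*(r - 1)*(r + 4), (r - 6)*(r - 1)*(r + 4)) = r^2 + 3*r - 4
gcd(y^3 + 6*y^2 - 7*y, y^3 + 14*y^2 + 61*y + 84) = y + 7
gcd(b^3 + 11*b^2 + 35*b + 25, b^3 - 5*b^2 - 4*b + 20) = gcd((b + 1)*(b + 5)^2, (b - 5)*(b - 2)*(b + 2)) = 1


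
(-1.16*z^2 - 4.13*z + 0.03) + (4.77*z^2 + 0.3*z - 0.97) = 3.61*z^2 - 3.83*z - 0.94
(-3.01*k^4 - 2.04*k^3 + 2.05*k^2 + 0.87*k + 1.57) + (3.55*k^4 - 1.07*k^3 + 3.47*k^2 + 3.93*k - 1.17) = 0.54*k^4 - 3.11*k^3 + 5.52*k^2 + 4.8*k + 0.4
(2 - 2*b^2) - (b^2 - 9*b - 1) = -3*b^2 + 9*b + 3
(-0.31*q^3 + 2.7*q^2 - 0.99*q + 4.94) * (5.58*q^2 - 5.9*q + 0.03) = -1.7298*q^5 + 16.895*q^4 - 21.4635*q^3 + 33.4872*q^2 - 29.1757*q + 0.1482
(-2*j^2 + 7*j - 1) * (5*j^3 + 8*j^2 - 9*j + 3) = -10*j^5 + 19*j^4 + 69*j^3 - 77*j^2 + 30*j - 3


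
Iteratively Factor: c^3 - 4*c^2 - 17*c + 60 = (c + 4)*(c^2 - 8*c + 15) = (c - 5)*(c + 4)*(c - 3)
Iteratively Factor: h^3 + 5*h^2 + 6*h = (h + 3)*(h^2 + 2*h) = (h + 2)*(h + 3)*(h)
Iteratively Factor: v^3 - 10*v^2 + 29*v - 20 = (v - 5)*(v^2 - 5*v + 4) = (v - 5)*(v - 4)*(v - 1)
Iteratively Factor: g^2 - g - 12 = (g + 3)*(g - 4)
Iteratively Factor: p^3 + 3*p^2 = (p + 3)*(p^2) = p*(p + 3)*(p)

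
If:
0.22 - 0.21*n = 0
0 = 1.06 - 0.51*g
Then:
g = 2.08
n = 1.05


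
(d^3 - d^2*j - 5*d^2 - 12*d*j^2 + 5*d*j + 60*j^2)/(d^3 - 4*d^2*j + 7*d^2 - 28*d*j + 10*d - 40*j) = (d^2 + 3*d*j - 5*d - 15*j)/(d^2 + 7*d + 10)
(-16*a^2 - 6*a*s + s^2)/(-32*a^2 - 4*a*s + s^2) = (2*a + s)/(4*a + s)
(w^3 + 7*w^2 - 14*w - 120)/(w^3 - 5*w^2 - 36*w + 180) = (w^2 + w - 20)/(w^2 - 11*w + 30)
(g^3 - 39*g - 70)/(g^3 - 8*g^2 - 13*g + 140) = (g^2 + 7*g + 10)/(g^2 - g - 20)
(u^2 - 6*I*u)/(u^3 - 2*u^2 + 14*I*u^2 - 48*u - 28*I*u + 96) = (u^2 - 6*I*u)/(u^3 + u^2*(-2 + 14*I) + u*(-48 - 28*I) + 96)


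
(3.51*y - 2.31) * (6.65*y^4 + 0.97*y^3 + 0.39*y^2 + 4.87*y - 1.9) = 23.3415*y^5 - 11.9568*y^4 - 0.8718*y^3 + 16.1928*y^2 - 17.9187*y + 4.389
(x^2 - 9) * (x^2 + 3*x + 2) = x^4 + 3*x^3 - 7*x^2 - 27*x - 18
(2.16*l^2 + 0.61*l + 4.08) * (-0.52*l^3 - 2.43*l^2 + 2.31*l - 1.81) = -1.1232*l^5 - 5.566*l^4 + 1.3857*l^3 - 12.4149*l^2 + 8.3207*l - 7.3848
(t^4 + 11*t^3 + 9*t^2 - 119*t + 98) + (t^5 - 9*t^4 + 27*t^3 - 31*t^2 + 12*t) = t^5 - 8*t^4 + 38*t^3 - 22*t^2 - 107*t + 98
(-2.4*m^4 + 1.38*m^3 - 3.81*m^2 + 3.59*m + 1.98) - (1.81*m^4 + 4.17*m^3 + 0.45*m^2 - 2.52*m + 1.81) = -4.21*m^4 - 2.79*m^3 - 4.26*m^2 + 6.11*m + 0.17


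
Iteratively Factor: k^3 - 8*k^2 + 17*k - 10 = (k - 2)*(k^2 - 6*k + 5) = (k - 2)*(k - 1)*(k - 5)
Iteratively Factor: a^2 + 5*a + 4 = (a + 4)*(a + 1)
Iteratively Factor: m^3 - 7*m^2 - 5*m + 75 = (m - 5)*(m^2 - 2*m - 15) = (m - 5)*(m + 3)*(m - 5)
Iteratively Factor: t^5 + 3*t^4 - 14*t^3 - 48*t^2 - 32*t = (t)*(t^4 + 3*t^3 - 14*t^2 - 48*t - 32) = t*(t + 2)*(t^3 + t^2 - 16*t - 16) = t*(t + 1)*(t + 2)*(t^2 - 16) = t*(t + 1)*(t + 2)*(t + 4)*(t - 4)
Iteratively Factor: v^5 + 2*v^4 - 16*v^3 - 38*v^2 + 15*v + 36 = (v - 1)*(v^4 + 3*v^3 - 13*v^2 - 51*v - 36) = (v - 1)*(v + 1)*(v^3 + 2*v^2 - 15*v - 36) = (v - 1)*(v + 1)*(v + 3)*(v^2 - v - 12) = (v - 1)*(v + 1)*(v + 3)^2*(v - 4)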